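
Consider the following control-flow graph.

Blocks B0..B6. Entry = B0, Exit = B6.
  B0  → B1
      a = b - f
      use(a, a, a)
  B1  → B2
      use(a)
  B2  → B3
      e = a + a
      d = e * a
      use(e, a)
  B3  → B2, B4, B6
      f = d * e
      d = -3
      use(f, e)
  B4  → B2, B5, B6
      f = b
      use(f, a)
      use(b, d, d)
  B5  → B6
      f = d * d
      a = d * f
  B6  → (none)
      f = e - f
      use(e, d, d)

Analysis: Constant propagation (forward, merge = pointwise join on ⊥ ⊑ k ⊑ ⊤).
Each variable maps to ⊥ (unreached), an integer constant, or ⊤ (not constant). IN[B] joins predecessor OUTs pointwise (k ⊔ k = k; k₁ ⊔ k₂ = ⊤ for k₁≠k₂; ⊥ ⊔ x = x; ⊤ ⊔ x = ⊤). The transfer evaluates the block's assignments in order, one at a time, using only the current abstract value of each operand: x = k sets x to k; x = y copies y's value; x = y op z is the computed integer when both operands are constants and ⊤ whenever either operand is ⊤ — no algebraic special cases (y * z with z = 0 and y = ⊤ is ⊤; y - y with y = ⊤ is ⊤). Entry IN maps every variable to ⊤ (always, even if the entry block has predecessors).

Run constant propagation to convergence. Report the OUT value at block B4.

Answer: {a: ⊤, b: ⊤, c: ⊤, d: -3, e: ⊤, f: ⊤}

Derivation:
Per-block solution:
  B0:  IN=(all ⊤)  OUT=(all ⊤)
  B1:  IN=(all ⊤)  OUT=(all ⊤)
  B2:  IN=(all ⊤)  OUT=(all ⊤)
  B3:  IN=(all ⊤)  OUT={d:-3; rest ⊤}
  B4:  IN={d:-3; rest ⊤}  OUT={d:-3; rest ⊤}
  B5:  IN={d:-3; rest ⊤}  OUT={a:-27, d:-3, f:9; rest ⊤}
  B6:  IN={d:-3; rest ⊤}  OUT={d:-3; rest ⊤}

Merge at B4: IN[B4] = OUT[B3] = {a: ⊤, b: ⊤, c: ⊤, d: -3, e: ⊤, f: ⊤}
Applying B4's transfer function to that IN value gives OUT[B4] (row B4 above).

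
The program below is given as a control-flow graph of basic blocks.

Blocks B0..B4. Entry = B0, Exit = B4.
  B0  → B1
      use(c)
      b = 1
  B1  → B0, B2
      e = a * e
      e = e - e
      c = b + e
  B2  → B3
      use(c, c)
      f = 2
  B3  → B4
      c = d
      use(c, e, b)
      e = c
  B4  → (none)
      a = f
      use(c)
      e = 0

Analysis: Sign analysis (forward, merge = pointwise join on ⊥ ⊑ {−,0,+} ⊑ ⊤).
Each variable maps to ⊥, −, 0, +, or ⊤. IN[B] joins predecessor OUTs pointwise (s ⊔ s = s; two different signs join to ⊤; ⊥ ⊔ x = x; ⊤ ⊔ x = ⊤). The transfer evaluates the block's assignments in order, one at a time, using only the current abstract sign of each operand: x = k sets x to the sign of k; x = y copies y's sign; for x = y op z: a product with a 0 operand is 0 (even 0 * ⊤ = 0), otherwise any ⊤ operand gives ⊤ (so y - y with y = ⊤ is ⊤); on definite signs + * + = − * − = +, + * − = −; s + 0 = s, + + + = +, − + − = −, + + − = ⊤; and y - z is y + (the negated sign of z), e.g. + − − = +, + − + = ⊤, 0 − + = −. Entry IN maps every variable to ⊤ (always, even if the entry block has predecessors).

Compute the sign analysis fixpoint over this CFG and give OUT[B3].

Answer: {a: ⊤, b: +, c: ⊤, d: ⊤, e: ⊤, f: +}

Working:
Per-block solution:
  B0:  IN=(all ⊤)  OUT={b:+; rest ⊤}
  B1:  IN={b:+; rest ⊤}  OUT={b:+; rest ⊤}
  B2:  IN={b:+; rest ⊤}  OUT={b:+, f:+; rest ⊤}
  B3:  IN={b:+, f:+; rest ⊤}  OUT={b:+, f:+; rest ⊤}
  B4:  IN={b:+, f:+; rest ⊤}  OUT={a:+, b:+, e:0, f:+; rest ⊤}

Merge at B3: IN[B3] = OUT[B2] = {a: ⊤, b: +, c: ⊤, d: ⊤, e: ⊤, f: +}
Applying B3's transfer function to that IN value gives OUT[B3] (row B3 above).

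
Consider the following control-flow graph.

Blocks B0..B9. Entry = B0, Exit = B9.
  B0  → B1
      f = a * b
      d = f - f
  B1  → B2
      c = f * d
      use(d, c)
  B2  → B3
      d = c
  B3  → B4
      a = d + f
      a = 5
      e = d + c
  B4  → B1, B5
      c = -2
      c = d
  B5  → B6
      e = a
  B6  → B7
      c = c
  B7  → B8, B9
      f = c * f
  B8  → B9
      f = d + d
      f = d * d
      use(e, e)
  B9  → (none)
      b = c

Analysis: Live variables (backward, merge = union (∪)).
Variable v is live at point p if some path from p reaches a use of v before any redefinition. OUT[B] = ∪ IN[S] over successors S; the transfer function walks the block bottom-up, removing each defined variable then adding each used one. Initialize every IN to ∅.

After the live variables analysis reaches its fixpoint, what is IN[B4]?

Per-block solution:
  B0:  IN={a, b}  OUT={d, f}
  B1:  IN={d, f}  OUT={c, f}
  B2:  IN={c, f}  OUT={c, d, f}
  B3:  IN={c, d, f}  OUT={a, d, f}
  B4:  IN={a, d, f}  OUT={a, c, d, f}
  B5:  IN={a, c, d, f}  OUT={c, d, e, f}
  B6:  IN={c, d, e, f}  OUT={c, d, e, f}
  B7:  IN={c, d, e, f}  OUT={c, d, e}
  B8:  IN={c, d, e}  OUT={c}
  B9:  IN={c}  OUT={}

Merge at B4: OUT[B4] = IN[B1] ⊔ IN[B5] = {a, c, d, f}
Applying B4's transfer function to that OUT value gives IN[B4] (row B4 above).

Answer: {a, d, f}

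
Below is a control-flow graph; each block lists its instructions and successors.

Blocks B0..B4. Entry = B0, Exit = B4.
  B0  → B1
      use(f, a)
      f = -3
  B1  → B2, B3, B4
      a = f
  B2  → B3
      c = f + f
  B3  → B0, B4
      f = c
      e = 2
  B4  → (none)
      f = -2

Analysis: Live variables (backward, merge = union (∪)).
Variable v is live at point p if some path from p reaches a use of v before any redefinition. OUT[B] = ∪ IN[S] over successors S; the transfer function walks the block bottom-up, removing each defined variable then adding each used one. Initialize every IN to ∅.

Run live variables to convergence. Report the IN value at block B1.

Answer: {c, f}

Trace:
Converged values:
  B0:  IN={a, c, f}  OUT={c, f}
  B1:  IN={c, f}  OUT={a, c, f}
  B2:  IN={a, f}  OUT={a, c}
  B3:  IN={a, c}  OUT={a, c, f}
  B4:  IN={}  OUT={}

Merge at B1: OUT[B1] = IN[B2] ⊔ IN[B3] ⊔ IN[B4] = {a, c, f}
Applying B1's transfer function to that OUT value gives IN[B1] (row B1 above).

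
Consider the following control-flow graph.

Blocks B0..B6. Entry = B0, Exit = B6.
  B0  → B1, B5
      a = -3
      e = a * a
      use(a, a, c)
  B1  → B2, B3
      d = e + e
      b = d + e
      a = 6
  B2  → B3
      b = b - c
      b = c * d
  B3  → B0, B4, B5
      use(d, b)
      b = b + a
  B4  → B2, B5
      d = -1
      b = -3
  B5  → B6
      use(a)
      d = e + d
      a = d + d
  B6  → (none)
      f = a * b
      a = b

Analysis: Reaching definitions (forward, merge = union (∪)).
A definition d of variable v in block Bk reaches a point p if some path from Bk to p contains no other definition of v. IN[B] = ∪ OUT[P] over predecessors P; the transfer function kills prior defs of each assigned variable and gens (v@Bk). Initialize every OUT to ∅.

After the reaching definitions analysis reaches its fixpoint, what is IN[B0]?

Answer: {a@B1, b@B3, d@B1, d@B4, e@B0}

Trace:
Converged values:
  B0:  IN={a@B1, b@B3, d@B1, d@B4, e@B0}  OUT={a@B0, b@B3, d@B1, d@B4, e@B0}
  B1:  IN={a@B0, b@B3, d@B1, d@B4, e@B0}  OUT={a@B1, b@B1, d@B1, e@B0}
  B2:  IN={a@B1, b@B1, b@B4, d@B1, d@B4, e@B0}  OUT={a@B1, b@B2, d@B1, d@B4, e@B0}
  B3:  IN={a@B1, b@B1, b@B2, d@B1, d@B4, e@B0}  OUT={a@B1, b@B3, d@B1, d@B4, e@B0}
  B4:  IN={a@B1, b@B3, d@B1, d@B4, e@B0}  OUT={a@B1, b@B4, d@B4, e@B0}
  B5:  IN={a@B0, a@B1, b@B3, b@B4, d@B1, d@B4, e@B0}  OUT={a@B5, b@B3, b@B4, d@B5, e@B0}
  B6:  IN={a@B5, b@B3, b@B4, d@B5, e@B0}  OUT={a@B6, b@B3, b@B4, d@B5, e@B0, f@B6}

Merge at B0 (entry node, so the boundary value {} is joined with the incoming edge(s)): IN[B0] = {} ⊔ OUT[B3] = {a@B1, b@B3, d@B1, d@B4, e@B0}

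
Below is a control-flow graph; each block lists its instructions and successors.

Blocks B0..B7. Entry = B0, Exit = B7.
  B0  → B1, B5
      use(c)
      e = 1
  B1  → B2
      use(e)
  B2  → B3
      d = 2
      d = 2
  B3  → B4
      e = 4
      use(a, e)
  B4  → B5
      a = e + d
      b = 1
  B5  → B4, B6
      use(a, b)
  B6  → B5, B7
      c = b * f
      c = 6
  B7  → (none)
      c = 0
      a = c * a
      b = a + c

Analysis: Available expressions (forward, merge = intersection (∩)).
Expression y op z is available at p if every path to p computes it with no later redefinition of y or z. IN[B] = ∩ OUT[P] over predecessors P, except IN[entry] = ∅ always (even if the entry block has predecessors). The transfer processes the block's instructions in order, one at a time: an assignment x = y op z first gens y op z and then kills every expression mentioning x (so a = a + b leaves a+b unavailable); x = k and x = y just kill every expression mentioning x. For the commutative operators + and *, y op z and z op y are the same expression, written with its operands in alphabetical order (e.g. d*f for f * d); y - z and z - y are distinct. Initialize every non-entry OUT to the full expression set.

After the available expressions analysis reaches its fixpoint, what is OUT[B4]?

Answer: {d+e}

Working:
Per-block solution:
  B0: | IN={} | OUT={}
  B1: | IN={} | OUT={}
  B2: | IN={} | OUT={}
  B3: | IN={} | OUT={}
  B4: | IN={} | OUT={d+e}
  B5: | IN={} | OUT={}
  B6: | IN={} | OUT={b*f}
  B7: | IN={b*f} | OUT={a+c}

Merge at B4: IN[B4] = OUT[B3] ∩ OUT[B5] = {}
Applying B4's transfer function to that IN value gives OUT[B4] (row B4 above).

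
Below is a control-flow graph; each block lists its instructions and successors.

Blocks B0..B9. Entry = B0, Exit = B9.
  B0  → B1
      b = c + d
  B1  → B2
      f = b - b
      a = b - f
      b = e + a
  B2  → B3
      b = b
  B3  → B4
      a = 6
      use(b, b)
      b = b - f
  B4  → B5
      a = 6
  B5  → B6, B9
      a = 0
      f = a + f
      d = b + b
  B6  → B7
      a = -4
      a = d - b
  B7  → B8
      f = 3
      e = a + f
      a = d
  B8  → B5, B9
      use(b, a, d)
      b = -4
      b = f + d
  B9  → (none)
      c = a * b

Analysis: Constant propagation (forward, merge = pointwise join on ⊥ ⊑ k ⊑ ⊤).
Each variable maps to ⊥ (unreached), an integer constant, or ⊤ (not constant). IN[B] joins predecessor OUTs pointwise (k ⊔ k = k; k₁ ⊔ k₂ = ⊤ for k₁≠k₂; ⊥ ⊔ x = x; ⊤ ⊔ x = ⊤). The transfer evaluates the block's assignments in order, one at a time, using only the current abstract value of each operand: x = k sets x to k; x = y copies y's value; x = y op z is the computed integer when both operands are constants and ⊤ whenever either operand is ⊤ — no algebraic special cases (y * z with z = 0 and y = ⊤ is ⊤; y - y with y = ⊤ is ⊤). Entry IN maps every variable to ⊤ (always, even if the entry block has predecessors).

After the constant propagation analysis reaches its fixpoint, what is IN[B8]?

Converged values:
  B0:  IN=(all ⊤)  OUT=(all ⊤)
  B1:  IN=(all ⊤)  OUT=(all ⊤)
  B2:  IN=(all ⊤)  OUT=(all ⊤)
  B3:  IN=(all ⊤)  OUT={a:6; rest ⊤}
  B4:  IN={a:6; rest ⊤}  OUT={a:6; rest ⊤}
  B5:  IN=(all ⊤)  OUT={a:0; rest ⊤}
  B6:  IN={a:0; rest ⊤}  OUT=(all ⊤)
  B7:  IN=(all ⊤)  OUT={f:3; rest ⊤}
  B8:  IN={f:3; rest ⊤}  OUT={f:3; rest ⊤}
  B9:  IN=(all ⊤)  OUT=(all ⊤)

Merge at B8: IN[B8] = OUT[B7] = {a: ⊤, b: ⊤, c: ⊤, d: ⊤, e: ⊤, f: 3}

Answer: {a: ⊤, b: ⊤, c: ⊤, d: ⊤, e: ⊤, f: 3}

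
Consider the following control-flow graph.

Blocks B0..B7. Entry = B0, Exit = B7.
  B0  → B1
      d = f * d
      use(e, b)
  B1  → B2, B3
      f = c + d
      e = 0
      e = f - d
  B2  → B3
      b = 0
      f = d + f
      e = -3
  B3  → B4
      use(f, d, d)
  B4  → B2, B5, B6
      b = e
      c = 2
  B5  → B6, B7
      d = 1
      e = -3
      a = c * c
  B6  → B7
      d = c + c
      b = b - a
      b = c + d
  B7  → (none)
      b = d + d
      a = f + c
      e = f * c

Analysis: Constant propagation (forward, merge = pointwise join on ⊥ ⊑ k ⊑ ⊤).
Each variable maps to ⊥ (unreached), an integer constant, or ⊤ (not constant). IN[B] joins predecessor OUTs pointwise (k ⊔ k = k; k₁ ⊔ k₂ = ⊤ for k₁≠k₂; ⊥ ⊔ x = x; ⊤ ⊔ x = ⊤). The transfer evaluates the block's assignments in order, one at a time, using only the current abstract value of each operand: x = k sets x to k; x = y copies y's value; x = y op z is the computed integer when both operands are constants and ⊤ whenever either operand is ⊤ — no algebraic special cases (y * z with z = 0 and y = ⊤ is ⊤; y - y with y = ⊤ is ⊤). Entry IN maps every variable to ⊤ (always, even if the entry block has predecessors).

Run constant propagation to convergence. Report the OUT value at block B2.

Answer: {a: ⊤, b: 0, c: ⊤, d: ⊤, e: -3, f: ⊤}

Derivation:
Fixpoint table:
  B0: | IN=(all ⊤) | OUT=(all ⊤)
  B1: | IN=(all ⊤) | OUT=(all ⊤)
  B2: | IN=(all ⊤) | OUT={b:0, e:-3; rest ⊤}
  B3: | IN=(all ⊤) | OUT=(all ⊤)
  B4: | IN=(all ⊤) | OUT={c:2; rest ⊤}
  B5: | IN={c:2; rest ⊤} | OUT={a:4, c:2, d:1, e:-3; rest ⊤}
  B6: | IN={c:2; rest ⊤} | OUT={b:6, c:2, d:4; rest ⊤}
  B7: | IN={c:2; rest ⊤} | OUT={c:2; rest ⊤}

Merge at B2: IN[B2] = OUT[B1] ⊔ OUT[B4] = {a: ⊤, b: ⊤, c: ⊤, d: ⊤, e: ⊤, f: ⊤}
Applying B2's transfer function to that IN value gives OUT[B2] (row B2 above).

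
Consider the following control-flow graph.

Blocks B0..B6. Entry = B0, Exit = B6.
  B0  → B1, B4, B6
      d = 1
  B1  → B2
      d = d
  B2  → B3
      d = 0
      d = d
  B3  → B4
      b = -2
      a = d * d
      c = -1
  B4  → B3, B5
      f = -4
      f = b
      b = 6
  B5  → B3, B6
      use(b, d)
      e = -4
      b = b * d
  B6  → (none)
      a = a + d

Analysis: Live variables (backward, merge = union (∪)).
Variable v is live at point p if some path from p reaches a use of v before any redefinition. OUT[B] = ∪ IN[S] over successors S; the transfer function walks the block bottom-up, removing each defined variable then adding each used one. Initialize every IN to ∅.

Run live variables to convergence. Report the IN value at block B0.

Per-block solution:
  B0:  IN={a, b}  OUT={a, b, d}
  B1:  IN={d}  OUT={}
  B2:  IN={}  OUT={d}
  B3:  IN={d}  OUT={a, b, d}
  B4:  IN={a, b, d}  OUT={a, b, d}
  B5:  IN={a, b, d}  OUT={a, d}
  B6:  IN={a, d}  OUT={}

Merge at B0: OUT[B0] = IN[B1] ⊔ IN[B4] ⊔ IN[B6] = {a, b, d}
Applying B0's transfer function to that OUT value gives IN[B0] (row B0 above).

Answer: {a, b}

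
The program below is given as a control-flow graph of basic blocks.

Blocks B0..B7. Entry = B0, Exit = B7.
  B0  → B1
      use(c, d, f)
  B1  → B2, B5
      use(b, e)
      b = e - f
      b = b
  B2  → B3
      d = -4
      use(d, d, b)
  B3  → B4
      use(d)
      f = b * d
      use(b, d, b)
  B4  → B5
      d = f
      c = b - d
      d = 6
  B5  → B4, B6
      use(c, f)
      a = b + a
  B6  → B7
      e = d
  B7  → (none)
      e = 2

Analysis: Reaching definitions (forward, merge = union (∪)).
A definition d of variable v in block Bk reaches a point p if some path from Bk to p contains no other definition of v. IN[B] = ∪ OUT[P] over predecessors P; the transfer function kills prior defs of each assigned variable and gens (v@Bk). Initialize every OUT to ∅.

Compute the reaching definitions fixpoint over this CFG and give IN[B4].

Converged values:
  B0:  IN={}  OUT={}
  B1:  IN={}  OUT={b@B1}
  B2:  IN={b@B1}  OUT={b@B1, d@B2}
  B3:  IN={b@B1, d@B2}  OUT={b@B1, d@B2, f@B3}
  B4:  IN={a@B5, b@B1, c@B4, d@B2, d@B4, f@B3}  OUT={a@B5, b@B1, c@B4, d@B4, f@B3}
  B5:  IN={a@B5, b@B1, c@B4, d@B4, f@B3}  OUT={a@B5, b@B1, c@B4, d@B4, f@B3}
  B6:  IN={a@B5, b@B1, c@B4, d@B4, f@B3}  OUT={a@B5, b@B1, c@B4, d@B4, e@B6, f@B3}
  B7:  IN={a@B5, b@B1, c@B4, d@B4, e@B6, f@B3}  OUT={a@B5, b@B1, c@B4, d@B4, e@B7, f@B3}

Merge at B4: IN[B4] = OUT[B3] ⊔ OUT[B5] = {a@B5, b@B1, c@B4, d@B2, d@B4, f@B3}

Answer: {a@B5, b@B1, c@B4, d@B2, d@B4, f@B3}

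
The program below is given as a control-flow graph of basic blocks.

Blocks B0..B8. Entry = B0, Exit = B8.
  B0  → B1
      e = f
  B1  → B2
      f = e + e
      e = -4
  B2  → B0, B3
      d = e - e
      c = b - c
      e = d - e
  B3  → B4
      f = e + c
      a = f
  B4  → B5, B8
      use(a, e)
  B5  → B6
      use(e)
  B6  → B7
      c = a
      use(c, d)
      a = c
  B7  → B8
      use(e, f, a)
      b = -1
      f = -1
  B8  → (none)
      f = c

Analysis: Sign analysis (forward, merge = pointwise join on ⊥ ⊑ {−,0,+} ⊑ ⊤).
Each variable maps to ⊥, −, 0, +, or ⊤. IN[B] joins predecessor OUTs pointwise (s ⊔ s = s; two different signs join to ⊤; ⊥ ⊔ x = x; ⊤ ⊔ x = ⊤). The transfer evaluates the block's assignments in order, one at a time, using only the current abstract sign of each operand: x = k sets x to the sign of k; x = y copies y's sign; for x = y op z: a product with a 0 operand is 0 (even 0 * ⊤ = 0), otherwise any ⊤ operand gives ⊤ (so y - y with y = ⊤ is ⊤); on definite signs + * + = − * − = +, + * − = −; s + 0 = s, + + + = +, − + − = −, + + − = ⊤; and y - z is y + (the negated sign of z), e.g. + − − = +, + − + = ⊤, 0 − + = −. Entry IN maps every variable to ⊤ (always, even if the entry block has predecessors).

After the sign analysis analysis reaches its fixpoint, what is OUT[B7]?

Answer: {a: ⊤, b: -, c: ⊤, d: ⊤, e: ⊤, f: -}

Derivation:
Per-block solution:
  B0: | IN=(all ⊤) | OUT=(all ⊤)
  B1: | IN=(all ⊤) | OUT={e:-; rest ⊤}
  B2: | IN={e:-; rest ⊤} | OUT=(all ⊤)
  B3: | IN=(all ⊤) | OUT=(all ⊤)
  B4: | IN=(all ⊤) | OUT=(all ⊤)
  B5: | IN=(all ⊤) | OUT=(all ⊤)
  B6: | IN=(all ⊤) | OUT=(all ⊤)
  B7: | IN=(all ⊤) | OUT={b:-, f:-; rest ⊤}
  B8: | IN=(all ⊤) | OUT=(all ⊤)

Merge at B7: IN[B7] = OUT[B6] = {a: ⊤, b: ⊤, c: ⊤, d: ⊤, e: ⊤, f: ⊤}
Applying B7's transfer function to that IN value gives OUT[B7] (row B7 above).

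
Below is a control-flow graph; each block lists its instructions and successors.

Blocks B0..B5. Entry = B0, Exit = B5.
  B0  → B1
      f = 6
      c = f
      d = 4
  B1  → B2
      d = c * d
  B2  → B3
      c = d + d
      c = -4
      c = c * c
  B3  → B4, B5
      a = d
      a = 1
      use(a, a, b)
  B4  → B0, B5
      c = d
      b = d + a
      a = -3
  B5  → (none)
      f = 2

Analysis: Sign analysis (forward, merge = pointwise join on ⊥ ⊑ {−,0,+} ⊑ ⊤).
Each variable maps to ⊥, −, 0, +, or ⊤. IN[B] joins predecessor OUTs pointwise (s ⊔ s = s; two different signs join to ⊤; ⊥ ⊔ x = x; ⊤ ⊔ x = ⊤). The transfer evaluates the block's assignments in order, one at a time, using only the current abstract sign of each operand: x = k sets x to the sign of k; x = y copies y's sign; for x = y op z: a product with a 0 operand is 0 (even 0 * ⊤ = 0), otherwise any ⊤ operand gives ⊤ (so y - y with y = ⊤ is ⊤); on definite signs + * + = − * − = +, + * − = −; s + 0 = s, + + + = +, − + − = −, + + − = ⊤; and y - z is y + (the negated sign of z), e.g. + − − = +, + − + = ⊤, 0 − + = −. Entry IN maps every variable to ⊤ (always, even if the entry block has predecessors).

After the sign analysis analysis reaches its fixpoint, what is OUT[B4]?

Answer: {a: -, b: +, c: +, d: +, e: ⊤, f: +}

Working:
Fixpoint table:
  B0:   IN=(all ⊤)   OUT={c:+, d:+, f:+; rest ⊤}
  B1:   IN={c:+, d:+, f:+; rest ⊤}   OUT={c:+, d:+, f:+; rest ⊤}
  B2:   IN={c:+, d:+, f:+; rest ⊤}   OUT={c:+, d:+, f:+; rest ⊤}
  B3:   IN={c:+, d:+, f:+; rest ⊤}   OUT={a:+, c:+, d:+, f:+; rest ⊤}
  B4:   IN={a:+, c:+, d:+, f:+; rest ⊤}   OUT={a:-, b:+, c:+, d:+, f:+; rest ⊤}
  B5:   IN={c:+, d:+, f:+; rest ⊤}   OUT={c:+, d:+, f:+; rest ⊤}

Merge at B4: IN[B4] = OUT[B3] = {a: +, b: ⊤, c: +, d: +, e: ⊤, f: +}
Applying B4's transfer function to that IN value gives OUT[B4] (row B4 above).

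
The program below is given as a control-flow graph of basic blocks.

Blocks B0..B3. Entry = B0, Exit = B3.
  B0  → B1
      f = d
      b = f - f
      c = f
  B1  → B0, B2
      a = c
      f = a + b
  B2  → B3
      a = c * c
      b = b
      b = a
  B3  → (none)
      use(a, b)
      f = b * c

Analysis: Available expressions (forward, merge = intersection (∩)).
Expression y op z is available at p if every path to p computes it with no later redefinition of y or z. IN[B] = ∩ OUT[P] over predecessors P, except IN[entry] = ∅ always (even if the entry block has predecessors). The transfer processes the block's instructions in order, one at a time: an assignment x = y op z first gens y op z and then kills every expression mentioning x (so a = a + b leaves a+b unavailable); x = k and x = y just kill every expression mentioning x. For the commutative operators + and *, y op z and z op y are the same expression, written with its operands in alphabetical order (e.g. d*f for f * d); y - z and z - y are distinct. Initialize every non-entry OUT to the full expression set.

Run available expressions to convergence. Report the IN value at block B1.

Per-block solution:
  B0:  IN={}  OUT={f-f}
  B1:  IN={f-f}  OUT={a+b}
  B2:  IN={a+b}  OUT={c*c}
  B3:  IN={c*c}  OUT={b*c, c*c}

Merge at B1: IN[B1] = OUT[B0] = {f-f}

Answer: {f-f}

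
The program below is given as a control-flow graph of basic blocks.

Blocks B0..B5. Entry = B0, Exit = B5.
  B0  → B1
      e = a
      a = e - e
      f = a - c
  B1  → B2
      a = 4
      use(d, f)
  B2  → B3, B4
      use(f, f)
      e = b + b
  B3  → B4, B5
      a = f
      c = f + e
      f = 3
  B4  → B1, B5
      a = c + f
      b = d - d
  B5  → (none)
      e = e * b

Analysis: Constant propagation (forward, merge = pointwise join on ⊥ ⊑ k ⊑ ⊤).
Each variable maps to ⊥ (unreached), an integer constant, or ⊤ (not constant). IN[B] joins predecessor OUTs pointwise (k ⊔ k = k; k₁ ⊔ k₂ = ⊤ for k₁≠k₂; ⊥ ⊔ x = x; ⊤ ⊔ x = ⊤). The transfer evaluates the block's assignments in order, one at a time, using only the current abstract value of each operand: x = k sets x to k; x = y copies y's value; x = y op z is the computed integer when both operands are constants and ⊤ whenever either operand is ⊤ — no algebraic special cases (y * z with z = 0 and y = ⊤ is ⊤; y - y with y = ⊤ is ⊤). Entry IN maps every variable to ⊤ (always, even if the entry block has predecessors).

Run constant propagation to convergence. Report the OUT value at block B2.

Answer: {a: 4, b: ⊤, c: ⊤, d: ⊤, e: ⊤, f: ⊤}

Trace:
Converged values:
  B0:  IN=(all ⊤)  OUT=(all ⊤)
  B1:  IN=(all ⊤)  OUT={a:4; rest ⊤}
  B2:  IN={a:4; rest ⊤}  OUT={a:4; rest ⊤}
  B3:  IN={a:4; rest ⊤}  OUT={f:3; rest ⊤}
  B4:  IN=(all ⊤)  OUT=(all ⊤)
  B5:  IN=(all ⊤)  OUT=(all ⊤)

Merge at B2: IN[B2] = OUT[B1] = {a: 4, b: ⊤, c: ⊤, d: ⊤, e: ⊤, f: ⊤}
Applying B2's transfer function to that IN value gives OUT[B2] (row B2 above).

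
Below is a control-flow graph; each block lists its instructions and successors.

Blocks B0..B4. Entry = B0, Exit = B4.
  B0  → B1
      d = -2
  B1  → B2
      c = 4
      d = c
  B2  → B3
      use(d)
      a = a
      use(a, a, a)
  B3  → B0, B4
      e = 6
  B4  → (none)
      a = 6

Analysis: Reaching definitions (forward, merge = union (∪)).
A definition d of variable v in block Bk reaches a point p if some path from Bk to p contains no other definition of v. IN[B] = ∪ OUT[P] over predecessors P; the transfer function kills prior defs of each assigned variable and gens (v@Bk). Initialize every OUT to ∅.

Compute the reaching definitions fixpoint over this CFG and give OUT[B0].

Fixpoint table:
  B0: | IN={a@B2, c@B1, d@B1, e@B3} | OUT={a@B2, c@B1, d@B0, e@B3}
  B1: | IN={a@B2, c@B1, d@B0, e@B3} | OUT={a@B2, c@B1, d@B1, e@B3}
  B2: | IN={a@B2, c@B1, d@B1, e@B3} | OUT={a@B2, c@B1, d@B1, e@B3}
  B3: | IN={a@B2, c@B1, d@B1, e@B3} | OUT={a@B2, c@B1, d@B1, e@B3}
  B4: | IN={a@B2, c@B1, d@B1, e@B3} | OUT={a@B4, c@B1, d@B1, e@B3}

Merge at B0 (entry node, so the boundary value {} is joined with the incoming edge(s)): IN[B0] = {} ⊔ OUT[B3] = {a@B2, c@B1, d@B1, e@B3}
Applying B0's transfer function to that IN value gives OUT[B0] (row B0 above).

Answer: {a@B2, c@B1, d@B0, e@B3}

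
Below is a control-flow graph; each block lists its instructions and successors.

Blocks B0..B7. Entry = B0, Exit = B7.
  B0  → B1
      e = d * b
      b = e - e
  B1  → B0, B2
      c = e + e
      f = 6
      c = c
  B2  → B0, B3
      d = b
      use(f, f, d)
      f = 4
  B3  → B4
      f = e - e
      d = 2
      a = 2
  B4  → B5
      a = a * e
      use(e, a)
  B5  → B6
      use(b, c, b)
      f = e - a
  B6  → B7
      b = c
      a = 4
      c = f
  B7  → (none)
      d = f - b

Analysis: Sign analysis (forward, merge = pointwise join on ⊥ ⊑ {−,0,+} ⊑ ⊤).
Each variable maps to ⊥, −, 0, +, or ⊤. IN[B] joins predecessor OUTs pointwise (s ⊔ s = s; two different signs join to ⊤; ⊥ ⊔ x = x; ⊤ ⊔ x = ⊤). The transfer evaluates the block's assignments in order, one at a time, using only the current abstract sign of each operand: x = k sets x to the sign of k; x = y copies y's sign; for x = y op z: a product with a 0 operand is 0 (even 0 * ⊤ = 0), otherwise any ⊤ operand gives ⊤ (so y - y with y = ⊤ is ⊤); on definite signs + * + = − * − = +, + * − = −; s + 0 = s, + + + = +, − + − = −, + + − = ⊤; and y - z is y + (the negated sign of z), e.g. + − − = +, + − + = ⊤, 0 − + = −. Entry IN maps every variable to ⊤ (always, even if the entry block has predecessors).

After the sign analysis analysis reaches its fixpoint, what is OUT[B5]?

Fixpoint table:
  B0:  IN=(all ⊤)  OUT=(all ⊤)
  B1:  IN=(all ⊤)  OUT={f:+; rest ⊤}
  B2:  IN={f:+; rest ⊤}  OUT={f:+; rest ⊤}
  B3:  IN={f:+; rest ⊤}  OUT={a:+, d:+; rest ⊤}
  B4:  IN={a:+, d:+; rest ⊤}  OUT={d:+; rest ⊤}
  B5:  IN={d:+; rest ⊤}  OUT={d:+; rest ⊤}
  B6:  IN={d:+; rest ⊤}  OUT={a:+, d:+; rest ⊤}
  B7:  IN={a:+, d:+; rest ⊤}  OUT={a:+; rest ⊤}

Merge at B5: IN[B5] = OUT[B4] = {a: ⊤, b: ⊤, c: ⊤, d: +, e: ⊤, f: ⊤}
Applying B5's transfer function to that IN value gives OUT[B5] (row B5 above).

Answer: {a: ⊤, b: ⊤, c: ⊤, d: +, e: ⊤, f: ⊤}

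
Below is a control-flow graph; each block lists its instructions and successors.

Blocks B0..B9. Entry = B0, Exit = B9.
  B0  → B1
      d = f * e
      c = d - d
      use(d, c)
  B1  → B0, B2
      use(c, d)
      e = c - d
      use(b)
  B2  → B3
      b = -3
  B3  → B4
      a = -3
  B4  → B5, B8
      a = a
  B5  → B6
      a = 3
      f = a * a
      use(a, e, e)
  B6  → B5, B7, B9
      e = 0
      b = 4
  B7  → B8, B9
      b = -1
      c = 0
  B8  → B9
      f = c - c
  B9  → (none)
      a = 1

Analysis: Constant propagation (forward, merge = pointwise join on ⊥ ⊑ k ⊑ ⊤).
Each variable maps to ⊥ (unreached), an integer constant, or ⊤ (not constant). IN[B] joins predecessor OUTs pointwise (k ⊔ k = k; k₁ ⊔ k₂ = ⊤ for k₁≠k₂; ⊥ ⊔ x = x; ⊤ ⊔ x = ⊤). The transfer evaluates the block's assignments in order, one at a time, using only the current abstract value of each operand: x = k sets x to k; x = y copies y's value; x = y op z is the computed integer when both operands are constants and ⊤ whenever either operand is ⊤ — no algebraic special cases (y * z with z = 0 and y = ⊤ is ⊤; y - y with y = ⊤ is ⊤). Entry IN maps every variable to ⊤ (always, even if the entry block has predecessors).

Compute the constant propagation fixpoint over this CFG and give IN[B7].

Answer: {a: 3, b: 4, c: ⊤, d: ⊤, e: 0, f: 9}

Derivation:
Fixpoint table:
  B0: | IN=(all ⊤) | OUT=(all ⊤)
  B1: | IN=(all ⊤) | OUT=(all ⊤)
  B2: | IN=(all ⊤) | OUT={b:-3; rest ⊤}
  B3: | IN={b:-3; rest ⊤} | OUT={a:-3, b:-3; rest ⊤}
  B4: | IN={a:-3, b:-3; rest ⊤} | OUT={a:-3, b:-3; rest ⊤}
  B5: | IN=(all ⊤) | OUT={a:3, f:9; rest ⊤}
  B6: | IN={a:3, f:9; rest ⊤} | OUT={a:3, b:4, e:0, f:9; rest ⊤}
  B7: | IN={a:3, b:4, e:0, f:9; rest ⊤} | OUT={a:3, b:-1, c:0, e:0, f:9; rest ⊤}
  B8: | IN=(all ⊤) | OUT=(all ⊤)
  B9: | IN=(all ⊤) | OUT={a:1; rest ⊤}

Merge at B7: IN[B7] = OUT[B6] = {a: 3, b: 4, c: ⊤, d: ⊤, e: 0, f: 9}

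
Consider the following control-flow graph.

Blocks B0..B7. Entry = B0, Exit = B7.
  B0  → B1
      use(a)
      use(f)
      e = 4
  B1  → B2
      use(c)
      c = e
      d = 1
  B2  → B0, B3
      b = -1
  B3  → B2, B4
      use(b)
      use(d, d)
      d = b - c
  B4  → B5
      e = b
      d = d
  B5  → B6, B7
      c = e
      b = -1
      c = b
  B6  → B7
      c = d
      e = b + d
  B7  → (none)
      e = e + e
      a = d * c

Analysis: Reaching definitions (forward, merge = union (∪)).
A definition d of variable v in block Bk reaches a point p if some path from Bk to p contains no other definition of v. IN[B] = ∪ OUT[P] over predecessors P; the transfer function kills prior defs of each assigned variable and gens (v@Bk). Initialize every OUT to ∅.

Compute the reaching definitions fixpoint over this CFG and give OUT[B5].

Converged values:
  B0: | IN={b@B2, c@B1, d@B1, d@B3, e@B0} | OUT={b@B2, c@B1, d@B1, d@B3, e@B0}
  B1: | IN={b@B2, c@B1, d@B1, d@B3, e@B0} | OUT={b@B2, c@B1, d@B1, e@B0}
  B2: | IN={b@B2, c@B1, d@B1, d@B3, e@B0} | OUT={b@B2, c@B1, d@B1, d@B3, e@B0}
  B3: | IN={b@B2, c@B1, d@B1, d@B3, e@B0} | OUT={b@B2, c@B1, d@B3, e@B0}
  B4: | IN={b@B2, c@B1, d@B3, e@B0} | OUT={b@B2, c@B1, d@B4, e@B4}
  B5: | IN={b@B2, c@B1, d@B4, e@B4} | OUT={b@B5, c@B5, d@B4, e@B4}
  B6: | IN={b@B5, c@B5, d@B4, e@B4} | OUT={b@B5, c@B6, d@B4, e@B6}
  B7: | IN={b@B5, c@B5, c@B6, d@B4, e@B4, e@B6} | OUT={a@B7, b@B5, c@B5, c@B6, d@B4, e@B7}

Merge at B5: IN[B5] = OUT[B4] = {b@B2, c@B1, d@B4, e@B4}
Applying B5's transfer function to that IN value gives OUT[B5] (row B5 above).

Answer: {b@B5, c@B5, d@B4, e@B4}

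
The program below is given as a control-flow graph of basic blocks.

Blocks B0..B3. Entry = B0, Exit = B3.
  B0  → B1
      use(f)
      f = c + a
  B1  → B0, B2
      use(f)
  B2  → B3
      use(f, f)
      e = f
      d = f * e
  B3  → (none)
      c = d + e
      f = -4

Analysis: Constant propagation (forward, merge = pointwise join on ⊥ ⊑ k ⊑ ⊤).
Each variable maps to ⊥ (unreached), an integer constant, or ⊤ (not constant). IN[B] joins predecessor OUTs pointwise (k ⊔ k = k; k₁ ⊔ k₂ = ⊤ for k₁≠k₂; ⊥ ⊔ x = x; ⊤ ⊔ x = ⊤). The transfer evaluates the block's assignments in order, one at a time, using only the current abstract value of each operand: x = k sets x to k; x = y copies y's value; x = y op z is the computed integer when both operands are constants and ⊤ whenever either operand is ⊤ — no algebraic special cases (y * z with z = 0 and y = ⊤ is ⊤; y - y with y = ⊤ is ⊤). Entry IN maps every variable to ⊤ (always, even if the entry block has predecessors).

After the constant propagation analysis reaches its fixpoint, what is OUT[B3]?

Converged values:
  B0:   IN=(all ⊤)   OUT=(all ⊤)
  B1:   IN=(all ⊤)   OUT=(all ⊤)
  B2:   IN=(all ⊤)   OUT=(all ⊤)
  B3:   IN=(all ⊤)   OUT={f:-4; rest ⊤}

Merge at B3: IN[B3] = OUT[B2] = {a: ⊤, b: ⊤, c: ⊤, d: ⊤, e: ⊤, f: ⊤}
Applying B3's transfer function to that IN value gives OUT[B3] (row B3 above).

Answer: {a: ⊤, b: ⊤, c: ⊤, d: ⊤, e: ⊤, f: -4}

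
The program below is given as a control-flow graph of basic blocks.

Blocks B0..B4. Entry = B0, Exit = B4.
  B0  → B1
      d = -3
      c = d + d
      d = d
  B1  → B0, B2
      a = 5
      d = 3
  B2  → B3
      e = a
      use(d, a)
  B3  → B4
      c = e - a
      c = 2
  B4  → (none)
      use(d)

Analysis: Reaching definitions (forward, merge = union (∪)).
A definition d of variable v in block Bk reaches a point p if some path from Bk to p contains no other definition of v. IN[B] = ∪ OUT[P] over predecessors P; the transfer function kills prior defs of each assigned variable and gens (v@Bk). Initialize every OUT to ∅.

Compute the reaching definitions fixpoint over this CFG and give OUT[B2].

Fixpoint table:
  B0:   IN={a@B1, c@B0, d@B1}   OUT={a@B1, c@B0, d@B0}
  B1:   IN={a@B1, c@B0, d@B0}   OUT={a@B1, c@B0, d@B1}
  B2:   IN={a@B1, c@B0, d@B1}   OUT={a@B1, c@B0, d@B1, e@B2}
  B3:   IN={a@B1, c@B0, d@B1, e@B2}   OUT={a@B1, c@B3, d@B1, e@B2}
  B4:   IN={a@B1, c@B3, d@B1, e@B2}   OUT={a@B1, c@B3, d@B1, e@B2}

Merge at B2: IN[B2] = OUT[B1] = {a@B1, c@B0, d@B1}
Applying B2's transfer function to that IN value gives OUT[B2] (row B2 above).

Answer: {a@B1, c@B0, d@B1, e@B2}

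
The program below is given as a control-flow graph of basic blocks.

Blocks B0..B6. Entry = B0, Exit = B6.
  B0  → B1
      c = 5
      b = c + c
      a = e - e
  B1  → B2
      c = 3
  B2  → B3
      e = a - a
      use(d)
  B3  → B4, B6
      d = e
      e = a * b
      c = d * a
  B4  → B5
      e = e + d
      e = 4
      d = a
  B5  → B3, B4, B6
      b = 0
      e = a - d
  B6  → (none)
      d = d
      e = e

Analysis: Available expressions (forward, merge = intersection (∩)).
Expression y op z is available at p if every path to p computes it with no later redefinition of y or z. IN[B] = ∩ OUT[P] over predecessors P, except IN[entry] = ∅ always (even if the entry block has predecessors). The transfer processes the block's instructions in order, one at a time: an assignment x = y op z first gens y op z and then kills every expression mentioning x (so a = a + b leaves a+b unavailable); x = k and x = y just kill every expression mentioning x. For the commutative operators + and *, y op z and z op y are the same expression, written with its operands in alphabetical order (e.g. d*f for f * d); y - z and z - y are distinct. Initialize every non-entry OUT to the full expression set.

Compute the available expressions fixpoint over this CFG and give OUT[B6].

Answer: {a-a}

Derivation:
Per-block solution:
  B0:   IN={}   OUT={c+c, e-e}
  B1:   IN={c+c, e-e}   OUT={e-e}
  B2:   IN={e-e}   OUT={a-a}
  B3:   IN={a-a}   OUT={a*b, a*d, a-a}
  B4:   IN={a-a}   OUT={a-a}
  B5:   IN={a-a}   OUT={a-a, a-d}
  B6:   IN={a-a}   OUT={a-a}

Merge at B6: IN[B6] = OUT[B3] ∩ OUT[B5] = {a-a}
Applying B6's transfer function to that IN value gives OUT[B6] (row B6 above).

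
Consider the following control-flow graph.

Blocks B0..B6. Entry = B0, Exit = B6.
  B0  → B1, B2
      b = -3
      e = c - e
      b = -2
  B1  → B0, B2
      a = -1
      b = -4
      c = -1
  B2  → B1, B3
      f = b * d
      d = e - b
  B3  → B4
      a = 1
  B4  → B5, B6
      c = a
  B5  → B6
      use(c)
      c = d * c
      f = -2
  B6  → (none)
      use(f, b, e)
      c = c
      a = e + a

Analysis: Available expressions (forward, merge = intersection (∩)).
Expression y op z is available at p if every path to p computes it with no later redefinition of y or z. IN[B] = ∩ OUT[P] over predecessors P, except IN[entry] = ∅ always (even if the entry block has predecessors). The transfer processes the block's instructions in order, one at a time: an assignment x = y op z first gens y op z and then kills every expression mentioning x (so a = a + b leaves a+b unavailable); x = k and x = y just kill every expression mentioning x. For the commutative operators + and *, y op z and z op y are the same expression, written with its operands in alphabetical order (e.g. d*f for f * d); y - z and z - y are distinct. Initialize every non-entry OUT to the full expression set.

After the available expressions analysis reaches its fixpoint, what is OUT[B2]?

Answer: {e-b}

Derivation:
Fixpoint table:
  B0: | IN={} | OUT={}
  B1: | IN={} | OUT={}
  B2: | IN={} | OUT={e-b}
  B3: | IN={e-b} | OUT={e-b}
  B4: | IN={e-b} | OUT={e-b}
  B5: | IN={e-b} | OUT={e-b}
  B6: | IN={e-b} | OUT={e-b}

Merge at B2: IN[B2] = OUT[B0] ∩ OUT[B1] = {}
Applying B2's transfer function to that IN value gives OUT[B2] (row B2 above).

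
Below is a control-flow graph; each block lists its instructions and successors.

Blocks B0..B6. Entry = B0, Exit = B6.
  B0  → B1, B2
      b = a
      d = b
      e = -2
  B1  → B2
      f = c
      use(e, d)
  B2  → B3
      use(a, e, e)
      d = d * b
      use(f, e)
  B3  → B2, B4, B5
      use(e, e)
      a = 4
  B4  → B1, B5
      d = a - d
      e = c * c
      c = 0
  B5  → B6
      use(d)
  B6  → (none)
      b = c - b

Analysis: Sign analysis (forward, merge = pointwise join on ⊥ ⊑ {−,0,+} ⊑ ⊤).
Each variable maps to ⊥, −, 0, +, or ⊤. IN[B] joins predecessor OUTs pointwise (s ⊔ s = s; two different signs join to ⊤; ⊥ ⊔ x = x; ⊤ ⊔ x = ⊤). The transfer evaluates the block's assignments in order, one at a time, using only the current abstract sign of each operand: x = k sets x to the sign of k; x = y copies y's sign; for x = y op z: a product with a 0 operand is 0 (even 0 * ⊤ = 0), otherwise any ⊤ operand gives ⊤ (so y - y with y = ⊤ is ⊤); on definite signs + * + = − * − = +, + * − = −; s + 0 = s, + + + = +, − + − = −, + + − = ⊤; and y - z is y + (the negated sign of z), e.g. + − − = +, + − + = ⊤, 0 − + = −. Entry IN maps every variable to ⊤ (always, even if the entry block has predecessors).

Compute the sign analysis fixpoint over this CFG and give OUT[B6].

Converged values:
  B0:   IN=(all ⊤)   OUT={e:-; rest ⊤}
  B1:   IN=(all ⊤)   OUT=(all ⊤)
  B2:   IN=(all ⊤)   OUT=(all ⊤)
  B3:   IN=(all ⊤)   OUT={a:+; rest ⊤}
  B4:   IN={a:+; rest ⊤}   OUT={a:+, c:0; rest ⊤}
  B5:   IN={a:+; rest ⊤}   OUT={a:+; rest ⊤}
  B6:   IN={a:+; rest ⊤}   OUT={a:+; rest ⊤}

Merge at B6: IN[B6] = OUT[B5] = {a: +, b: ⊤, c: ⊤, d: ⊤, e: ⊤, f: ⊤}
Applying B6's transfer function to that IN value gives OUT[B6] (row B6 above).

Answer: {a: +, b: ⊤, c: ⊤, d: ⊤, e: ⊤, f: ⊤}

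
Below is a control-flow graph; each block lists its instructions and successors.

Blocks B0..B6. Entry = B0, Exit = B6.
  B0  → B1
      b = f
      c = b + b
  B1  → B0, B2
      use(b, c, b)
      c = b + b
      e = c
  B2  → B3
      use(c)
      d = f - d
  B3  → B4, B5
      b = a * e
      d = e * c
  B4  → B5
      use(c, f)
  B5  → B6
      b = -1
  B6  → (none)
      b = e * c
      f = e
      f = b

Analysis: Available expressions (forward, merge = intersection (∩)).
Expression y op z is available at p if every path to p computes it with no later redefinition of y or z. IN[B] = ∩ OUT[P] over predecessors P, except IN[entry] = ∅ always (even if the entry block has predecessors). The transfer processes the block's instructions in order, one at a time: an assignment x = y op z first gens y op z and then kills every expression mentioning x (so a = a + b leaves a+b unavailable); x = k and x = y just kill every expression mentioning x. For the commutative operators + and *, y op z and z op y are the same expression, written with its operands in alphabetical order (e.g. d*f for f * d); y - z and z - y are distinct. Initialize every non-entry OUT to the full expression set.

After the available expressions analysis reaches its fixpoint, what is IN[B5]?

Answer: {a*e, c*e}

Working:
Per-block solution:
  B0:   IN={}   OUT={b+b}
  B1:   IN={b+b}   OUT={b+b}
  B2:   IN={b+b}   OUT={b+b}
  B3:   IN={b+b}   OUT={a*e, c*e}
  B4:   IN={a*e, c*e}   OUT={a*e, c*e}
  B5:   IN={a*e, c*e}   OUT={a*e, c*e}
  B6:   IN={a*e, c*e}   OUT={a*e, c*e}

Merge at B5: IN[B5] = OUT[B3] ∩ OUT[B4] = {a*e, c*e}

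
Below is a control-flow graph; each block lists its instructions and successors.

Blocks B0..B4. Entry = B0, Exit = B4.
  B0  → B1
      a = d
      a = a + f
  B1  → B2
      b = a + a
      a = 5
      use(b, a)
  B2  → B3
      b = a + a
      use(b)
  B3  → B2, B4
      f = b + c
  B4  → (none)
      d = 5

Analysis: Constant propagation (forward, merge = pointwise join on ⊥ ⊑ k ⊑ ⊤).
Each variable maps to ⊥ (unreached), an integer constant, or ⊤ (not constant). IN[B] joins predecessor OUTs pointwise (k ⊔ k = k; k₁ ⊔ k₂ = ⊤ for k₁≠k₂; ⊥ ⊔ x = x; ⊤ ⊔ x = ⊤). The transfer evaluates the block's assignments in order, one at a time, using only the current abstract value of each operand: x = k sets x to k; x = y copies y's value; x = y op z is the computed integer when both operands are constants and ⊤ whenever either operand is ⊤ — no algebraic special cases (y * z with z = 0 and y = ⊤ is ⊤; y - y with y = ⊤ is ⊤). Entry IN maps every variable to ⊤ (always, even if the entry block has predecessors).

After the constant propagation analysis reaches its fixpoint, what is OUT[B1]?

Answer: {a: 5, b: ⊤, c: ⊤, d: ⊤, e: ⊤, f: ⊤}

Working:
Per-block solution:
  B0: | IN=(all ⊤) | OUT=(all ⊤)
  B1: | IN=(all ⊤) | OUT={a:5; rest ⊤}
  B2: | IN={a:5; rest ⊤} | OUT={a:5, b:10; rest ⊤}
  B3: | IN={a:5, b:10; rest ⊤} | OUT={a:5, b:10; rest ⊤}
  B4: | IN={a:5, b:10; rest ⊤} | OUT={a:5, b:10, d:5; rest ⊤}

Merge at B1: IN[B1] = OUT[B0] = {a: ⊤, b: ⊤, c: ⊤, d: ⊤, e: ⊤, f: ⊤}
Applying B1's transfer function to that IN value gives OUT[B1] (row B1 above).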